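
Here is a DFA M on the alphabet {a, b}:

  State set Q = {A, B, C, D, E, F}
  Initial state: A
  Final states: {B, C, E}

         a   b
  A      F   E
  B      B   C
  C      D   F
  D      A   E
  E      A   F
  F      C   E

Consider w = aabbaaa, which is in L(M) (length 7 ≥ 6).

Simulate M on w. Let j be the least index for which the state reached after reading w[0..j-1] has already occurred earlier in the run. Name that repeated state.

F

Run of M on w = a a b b a a a:
  step 0: A  (start)
  step 1: F  (read a: A→F)
  step 2: C  (read a: F→C)
  step 3: F  (read b: C→F)   ← first repeat (F seen earlier)
  step 4: E  (read b: F→E)
  step 5: A  (read a: E→A)
  step 6: F  (read a: A→F)
  step 7: C  (read a: F→C)

The earliest repeat is at step j = 3: M is in F, which it already visited at step i = 1.
Since M has 6 states, any run of length ≥ 6 visits 6+1 states, so by pigeonhole some state repeats within the first 6 steps — that repeat gives the pumpable loop.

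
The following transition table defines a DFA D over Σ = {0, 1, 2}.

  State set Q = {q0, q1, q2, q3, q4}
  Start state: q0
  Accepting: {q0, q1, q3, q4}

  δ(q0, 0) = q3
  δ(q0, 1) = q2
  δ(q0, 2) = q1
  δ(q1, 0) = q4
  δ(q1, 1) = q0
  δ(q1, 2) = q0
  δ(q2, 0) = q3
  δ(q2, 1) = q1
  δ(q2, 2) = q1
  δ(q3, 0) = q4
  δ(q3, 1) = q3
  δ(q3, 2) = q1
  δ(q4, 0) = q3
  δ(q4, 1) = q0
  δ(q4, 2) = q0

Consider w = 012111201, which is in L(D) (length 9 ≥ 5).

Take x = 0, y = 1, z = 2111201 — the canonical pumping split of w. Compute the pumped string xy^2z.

0112111201

xy^2z = 0·1·1·2111201 = 0112111201.
Reading y = 1 takes D from q3 back to q3, so after x·y·y the machine is still in q3, and z then leads to the accepting state q3. Hence 0112111201 ∈ L(D).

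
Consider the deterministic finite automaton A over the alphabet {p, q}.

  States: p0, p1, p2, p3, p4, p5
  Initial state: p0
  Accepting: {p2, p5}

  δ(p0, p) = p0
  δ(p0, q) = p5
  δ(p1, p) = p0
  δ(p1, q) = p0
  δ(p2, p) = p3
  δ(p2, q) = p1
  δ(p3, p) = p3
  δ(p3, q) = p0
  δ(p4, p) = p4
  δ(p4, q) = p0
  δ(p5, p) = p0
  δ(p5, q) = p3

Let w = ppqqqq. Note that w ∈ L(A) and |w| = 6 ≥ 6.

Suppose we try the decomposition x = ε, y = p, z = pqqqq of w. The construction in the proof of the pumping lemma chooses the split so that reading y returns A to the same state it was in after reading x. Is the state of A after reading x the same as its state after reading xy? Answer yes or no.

Run of A on the first 1 characters of w = p:
  step 0: p0  (start)
  step 1: p0  (read p: p0→p0)

After x (step 0): p0. After xy (step 1): p0.
They match, so y = p drives A around a cycle from p0 back to itself; pumping y any number of times keeps A in p0 before reading z, and xyⁱz ∈ L(A) for every i ≥ 0.

yes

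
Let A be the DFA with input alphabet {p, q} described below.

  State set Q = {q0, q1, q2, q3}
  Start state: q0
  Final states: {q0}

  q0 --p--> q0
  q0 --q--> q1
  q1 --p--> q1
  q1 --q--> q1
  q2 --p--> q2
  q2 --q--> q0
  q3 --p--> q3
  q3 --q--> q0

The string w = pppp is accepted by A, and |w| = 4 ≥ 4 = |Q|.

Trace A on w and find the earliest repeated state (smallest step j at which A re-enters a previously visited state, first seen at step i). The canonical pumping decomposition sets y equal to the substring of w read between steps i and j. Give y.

p

State sequence: q0 -p-> q0 -p-> q0 -p-> q0 -p-> q0
First repeat at step 1: q0 was already visited.

So i = 0, j = 1, giving x = w[0:0] = ε, y = w[0:1] = p, z = w[1:4] = ppp.
Check: |xy| = 1 ≤ 4 and |y| = 1 ≥ 1. Reading y takes A from q0 back to q0, so every xyⁱz is accepted.
Since A has 4 states, any run of length ≥ 4 visits 4+1 states, so by pigeonhole some state repeats within the first 4 steps — that repeat gives the pumpable loop.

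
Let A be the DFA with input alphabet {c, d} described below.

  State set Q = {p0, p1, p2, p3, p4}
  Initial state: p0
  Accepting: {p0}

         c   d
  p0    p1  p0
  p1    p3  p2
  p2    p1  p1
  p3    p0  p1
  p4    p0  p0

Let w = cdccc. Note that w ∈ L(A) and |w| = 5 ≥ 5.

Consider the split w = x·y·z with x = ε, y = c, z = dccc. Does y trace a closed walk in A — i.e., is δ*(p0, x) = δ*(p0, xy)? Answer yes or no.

State sequence: p0 -c-> p1

After x (step 0): p0. After xy (step 1): p1.
They differ (p0 ≠ p1), so y is not a cycle from the state after x; this split is not the one the pumping-lemma construction produces, and pumping y need not keep the string in L(A).

no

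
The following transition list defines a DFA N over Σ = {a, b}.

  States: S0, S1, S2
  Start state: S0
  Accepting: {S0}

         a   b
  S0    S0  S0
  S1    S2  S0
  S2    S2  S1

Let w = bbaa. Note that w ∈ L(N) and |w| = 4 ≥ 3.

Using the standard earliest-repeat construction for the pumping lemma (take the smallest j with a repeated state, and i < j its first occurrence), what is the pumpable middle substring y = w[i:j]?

State sequence: S0 -b-> S0 -b-> S0 -a-> S0 -a-> S0
First repeat at step 1: S0 was already visited.

So i = 0, j = 1, giving x = w[0:0] = ε, y = w[0:1] = b, z = w[1:4] = baa.
Check: |xy| = 1 ≤ 3 and |y| = 1 ≥ 1. Reading y takes N from S0 back to S0, so every xyⁱz is accepted.

b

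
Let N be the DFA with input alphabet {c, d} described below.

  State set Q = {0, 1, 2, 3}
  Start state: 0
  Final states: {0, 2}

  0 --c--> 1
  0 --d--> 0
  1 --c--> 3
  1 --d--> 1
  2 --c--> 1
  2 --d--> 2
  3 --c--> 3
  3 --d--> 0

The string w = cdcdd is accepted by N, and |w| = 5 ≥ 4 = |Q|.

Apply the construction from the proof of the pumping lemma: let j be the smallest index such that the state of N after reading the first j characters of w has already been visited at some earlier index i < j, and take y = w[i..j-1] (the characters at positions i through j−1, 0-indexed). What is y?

State sequence: 0 -c-> 1 -d-> 1 -c-> 3 -d-> 0 -d-> 0
First repeat at step 2: 1 was already visited.

So i = 1, j = 2, giving x = w[0:1] = c, y = w[1:2] = d, z = w[2:5] = cdd.
Check: |xy| = 2 ≤ 4 and |y| = 1 ≥ 1. Reading y takes N from 1 back to 1, so every xyⁱz is accepted.

d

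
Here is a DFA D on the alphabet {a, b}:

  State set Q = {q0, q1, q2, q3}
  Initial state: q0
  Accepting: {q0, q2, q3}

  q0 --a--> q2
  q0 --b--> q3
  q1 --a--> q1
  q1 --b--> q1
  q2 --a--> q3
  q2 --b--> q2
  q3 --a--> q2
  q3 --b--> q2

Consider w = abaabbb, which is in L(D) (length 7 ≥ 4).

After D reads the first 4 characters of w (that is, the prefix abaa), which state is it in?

q2

State sequence: q0 -a-> q2 -b-> q2 -a-> q3 -a-> q2

After reading 4 characters, D is in state q2.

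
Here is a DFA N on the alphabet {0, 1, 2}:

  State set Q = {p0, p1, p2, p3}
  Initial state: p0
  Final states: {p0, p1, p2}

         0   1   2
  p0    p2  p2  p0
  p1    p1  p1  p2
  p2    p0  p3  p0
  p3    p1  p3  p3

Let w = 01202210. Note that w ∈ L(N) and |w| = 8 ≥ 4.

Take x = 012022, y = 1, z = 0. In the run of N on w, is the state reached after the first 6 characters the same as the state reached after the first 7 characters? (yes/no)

no

Run of N on the first 7 characters of w = 0 1 2 0 2 2 1:
  step 0: p0  (start)
  step 1: p2  (read 0: p0→p2)
  step 2: p3  (read 1: p2→p3)
  step 3: p3  (read 2: p3→p3)
  step 4: p1  (read 0: p3→p1)
  step 5: p2  (read 2: p1→p2)
  step 6: p0  (read 2: p2→p0)
  step 7: p2  (read 1: p0→p2)

After x (step 6): p0. After xy (step 7): p2.
They differ (p0 ≠ p2), so y is not a cycle from the state after x; this split is not the one the pumping-lemma construction produces, and pumping y need not keep the string in L(N).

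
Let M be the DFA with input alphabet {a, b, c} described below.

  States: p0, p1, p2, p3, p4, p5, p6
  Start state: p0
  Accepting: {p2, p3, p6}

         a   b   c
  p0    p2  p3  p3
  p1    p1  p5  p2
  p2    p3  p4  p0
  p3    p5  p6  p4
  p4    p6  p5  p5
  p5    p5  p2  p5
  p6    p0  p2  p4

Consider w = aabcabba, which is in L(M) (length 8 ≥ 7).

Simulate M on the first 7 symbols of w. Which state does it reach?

p4

Run of M on the first 7 characters of w = a a b c a b b:
  step 0: p0  (start)
  step 1: p2  (read a: p0→p2)
  step 2: p3  (read a: p2→p3)
  step 3: p6  (read b: p3→p6)
  step 4: p4  (read c: p6→p4)
  step 5: p6  (read a: p4→p6)
  step 6: p2  (read b: p6→p2)
  step 7: p4  (read b: p2→p4)

After reading 7 characters, M is in state p4.
(This kind of state-tracing is the core of the pumping-lemma construction: with 7 states, pigeonhole forces a repeat within the first 7 steps.)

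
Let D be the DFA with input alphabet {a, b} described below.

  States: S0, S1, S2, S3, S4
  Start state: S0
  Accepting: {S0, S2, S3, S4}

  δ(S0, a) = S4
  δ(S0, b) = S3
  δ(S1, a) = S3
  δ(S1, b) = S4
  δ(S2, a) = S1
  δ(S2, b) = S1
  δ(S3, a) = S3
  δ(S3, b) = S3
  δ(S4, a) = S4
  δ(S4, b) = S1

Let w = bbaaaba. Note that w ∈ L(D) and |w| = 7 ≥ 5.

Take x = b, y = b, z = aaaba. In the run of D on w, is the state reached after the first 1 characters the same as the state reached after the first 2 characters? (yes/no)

Run of D on the first 2 characters of w = b b:
  step 0: S0  (start)
  step 1: S3  (read b: S0→S3)
  step 2: S3  (read b: S3→S3)

After x (step 1): S3. After xy (step 2): S3.
They match, so y = b drives D around a cycle from S3 back to itself; pumping y any number of times keeps D in S3 before reading z, and xyⁱz ∈ L(D) for every i ≥ 0.

yes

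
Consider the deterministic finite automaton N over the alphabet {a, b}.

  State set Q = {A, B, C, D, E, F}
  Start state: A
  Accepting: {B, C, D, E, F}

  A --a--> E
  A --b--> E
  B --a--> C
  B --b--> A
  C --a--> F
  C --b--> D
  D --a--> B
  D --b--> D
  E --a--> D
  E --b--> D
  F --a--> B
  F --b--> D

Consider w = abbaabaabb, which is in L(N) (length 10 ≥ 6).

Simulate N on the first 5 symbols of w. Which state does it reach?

Run of N on the first 5 characters of w = a b b a a:
  step 0: A  (start)
  step 1: E  (read a: A→E)
  step 2: D  (read b: E→D)
  step 3: D  (read b: D→D)
  step 4: B  (read a: D→B)
  step 5: C  (read a: B→C)

After reading 5 characters, N is in state C.

C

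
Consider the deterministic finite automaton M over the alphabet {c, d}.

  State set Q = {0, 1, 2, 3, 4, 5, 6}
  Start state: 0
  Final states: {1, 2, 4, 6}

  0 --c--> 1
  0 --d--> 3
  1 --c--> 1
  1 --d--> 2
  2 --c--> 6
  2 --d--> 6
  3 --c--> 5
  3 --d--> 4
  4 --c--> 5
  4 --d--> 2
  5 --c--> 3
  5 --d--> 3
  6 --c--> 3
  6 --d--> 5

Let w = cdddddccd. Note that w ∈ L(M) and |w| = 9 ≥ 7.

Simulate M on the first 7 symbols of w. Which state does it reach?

Run of M on the first 7 characters of w = c d d d d d c:
  step 0: 0  (start)
  step 1: 1  (read c: 0→1)
  step 2: 2  (read d: 1→2)
  step 3: 6  (read d: 2→6)
  step 4: 5  (read d: 6→5)
  step 5: 3  (read d: 5→3)
  step 6: 4  (read d: 3→4)
  step 7: 5  (read c: 4→5)

After reading 7 characters, M is in state 5.

5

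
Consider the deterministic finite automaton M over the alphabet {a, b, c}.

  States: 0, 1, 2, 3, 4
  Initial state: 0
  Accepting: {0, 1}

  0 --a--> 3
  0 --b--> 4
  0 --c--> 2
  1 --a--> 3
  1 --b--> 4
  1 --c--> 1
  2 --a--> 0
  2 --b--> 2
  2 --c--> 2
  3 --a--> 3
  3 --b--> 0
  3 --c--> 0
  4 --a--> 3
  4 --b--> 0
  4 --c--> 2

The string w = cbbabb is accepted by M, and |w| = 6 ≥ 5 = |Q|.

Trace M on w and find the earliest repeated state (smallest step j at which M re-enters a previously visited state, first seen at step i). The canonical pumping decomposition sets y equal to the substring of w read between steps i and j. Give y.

b

State sequence: 0 -c-> 2 -b-> 2 -b-> 2 -a-> 0 -b-> 4 -b-> 0
First repeat at step 2: 2 was already visited.

So i = 1, j = 2, giving x = w[0:1] = c, y = w[1:2] = b, z = w[2:6] = babb.
Check: |xy| = 2 ≤ 5 and |y| = 1 ≥ 1. Reading y takes M from 2 back to 2, so every xyⁱz is accepted.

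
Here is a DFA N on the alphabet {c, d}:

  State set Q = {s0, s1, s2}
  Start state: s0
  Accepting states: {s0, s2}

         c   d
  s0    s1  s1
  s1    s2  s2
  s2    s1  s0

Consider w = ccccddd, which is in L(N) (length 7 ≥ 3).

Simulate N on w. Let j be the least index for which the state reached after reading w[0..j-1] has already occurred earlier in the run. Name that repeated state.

Run of N on w = c c c c d d d:
  step 0: s0  (start)
  step 1: s1  (read c: s0→s1)
  step 2: s2  (read c: s1→s2)
  step 3: s1  (read c: s2→s1)   ← first repeat (s1 seen earlier)
  step 4: s2  (read c: s1→s2)
  step 5: s0  (read d: s2→s0)
  step 6: s1  (read d: s0→s1)
  step 7: s2  (read d: s1→s2)

The earliest repeat is at step j = 3: N is in s1, which it already visited at step i = 1.
Since N has 3 states, any run of length ≥ 3 visits 3+1 states, so by pigeonhole some state repeats within the first 3 steps — that repeat gives the pumpable loop.

s1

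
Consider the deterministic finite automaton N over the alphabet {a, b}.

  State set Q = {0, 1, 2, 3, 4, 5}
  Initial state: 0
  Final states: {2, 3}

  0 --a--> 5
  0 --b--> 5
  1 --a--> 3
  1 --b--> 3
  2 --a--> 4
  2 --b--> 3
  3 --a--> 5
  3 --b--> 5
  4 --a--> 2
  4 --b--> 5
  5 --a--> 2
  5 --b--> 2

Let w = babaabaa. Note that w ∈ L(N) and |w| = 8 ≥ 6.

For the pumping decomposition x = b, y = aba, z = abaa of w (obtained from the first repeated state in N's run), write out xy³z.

babaabaabaabaa

xy^3z = b·aba·aba·aba·abaa = babaabaabaabaa.
Reading y = aba takes N from 5 back to 5, so after x·y·y·y the machine is still in 5, and z then leads to the accepting state 2. Hence babaabaabaabaa ∈ L(N).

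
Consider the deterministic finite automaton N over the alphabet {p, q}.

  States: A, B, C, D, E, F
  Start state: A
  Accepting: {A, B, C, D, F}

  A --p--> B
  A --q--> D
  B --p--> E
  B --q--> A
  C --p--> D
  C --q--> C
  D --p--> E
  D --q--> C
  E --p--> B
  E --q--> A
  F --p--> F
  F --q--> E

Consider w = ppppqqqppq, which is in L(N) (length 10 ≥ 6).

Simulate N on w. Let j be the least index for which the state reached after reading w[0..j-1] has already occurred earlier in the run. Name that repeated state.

B

Run of N on w = p p p p q q q p p q:
  step 0: A  (start)
  step 1: B  (read p: A→B)
  step 2: E  (read p: B→E)
  step 3: B  (read p: E→B)   ← first repeat (B seen earlier)
  step 4: E  (read p: B→E)
  step 5: A  (read q: E→A)
  step 6: D  (read q: A→D)
  step 7: C  (read q: D→C)
  step 8: D  (read p: C→D)
  step 9: E  (read p: D→E)
  step 10: A  (read q: E→A)

The earliest repeat is at step j = 3: N is in B, which it already visited at step i = 1.
Pumping length from the standard proof: p = 6 (the number of states). The repeated state found above gives |xy| = j ≤ 6 and |y| = j − i ≥ 1.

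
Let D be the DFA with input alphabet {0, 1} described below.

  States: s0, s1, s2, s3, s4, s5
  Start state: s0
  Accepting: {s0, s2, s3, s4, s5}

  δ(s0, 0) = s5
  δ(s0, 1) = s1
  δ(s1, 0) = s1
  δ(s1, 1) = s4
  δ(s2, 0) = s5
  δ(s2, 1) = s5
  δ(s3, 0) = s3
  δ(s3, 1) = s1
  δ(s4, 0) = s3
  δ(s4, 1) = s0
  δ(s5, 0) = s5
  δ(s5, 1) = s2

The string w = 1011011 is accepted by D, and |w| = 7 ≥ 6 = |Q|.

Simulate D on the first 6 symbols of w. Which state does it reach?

s2

Run of D on the first 6 characters of w = 1 0 1 1 0 1:
  step 0: s0  (start)
  step 1: s1  (read 1: s0→s1)
  step 2: s1  (read 0: s1→s1)
  step 3: s4  (read 1: s1→s4)
  step 4: s0  (read 1: s4→s0)
  step 5: s5  (read 0: s0→s5)
  step 6: s2  (read 1: s5→s2)

After reading 6 characters, D is in state s2.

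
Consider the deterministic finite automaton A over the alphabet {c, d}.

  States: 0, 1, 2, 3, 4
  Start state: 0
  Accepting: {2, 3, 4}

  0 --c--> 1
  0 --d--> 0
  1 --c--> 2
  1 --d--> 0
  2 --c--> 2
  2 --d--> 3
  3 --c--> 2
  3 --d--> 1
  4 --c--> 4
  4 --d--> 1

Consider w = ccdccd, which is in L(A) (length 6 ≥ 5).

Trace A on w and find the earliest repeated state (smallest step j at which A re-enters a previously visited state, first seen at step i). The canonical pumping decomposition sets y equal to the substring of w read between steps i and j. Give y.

State sequence: 0 -c-> 1 -c-> 2 -d-> 3 -c-> 2 -c-> 2 -d-> 3
First repeat at step 4: 2 was already visited.

So i = 2, j = 4, giving x = w[0:2] = cc, y = w[2:4] = dc, z = w[4:6] = cd.
Check: |xy| = 4 ≤ 5 and |y| = 2 ≥ 1. Reading y takes A from 2 back to 2, so every xyⁱz is accepted.
The DFA has 5 states, so the proof of the pumping lemma guarantees a repeated state among the first 5+1 visited; the segment between the two visits is the pumpable y.

dc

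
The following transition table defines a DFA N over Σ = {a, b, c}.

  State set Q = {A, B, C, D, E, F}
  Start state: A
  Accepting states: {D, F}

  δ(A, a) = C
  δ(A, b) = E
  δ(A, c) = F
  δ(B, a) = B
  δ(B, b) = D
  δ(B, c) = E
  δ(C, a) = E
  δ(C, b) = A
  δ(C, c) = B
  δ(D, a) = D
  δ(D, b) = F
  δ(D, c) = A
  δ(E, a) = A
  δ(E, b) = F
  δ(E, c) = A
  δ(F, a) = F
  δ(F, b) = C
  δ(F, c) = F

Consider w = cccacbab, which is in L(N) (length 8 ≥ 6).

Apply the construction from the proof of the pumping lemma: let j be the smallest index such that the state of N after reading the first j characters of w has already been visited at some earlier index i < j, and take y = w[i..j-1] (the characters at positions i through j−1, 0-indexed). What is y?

c

State sequence: A -c-> F -c-> F -c-> F -a-> F -c-> F -b-> C -a-> E -b-> F
First repeat at step 2: F was already visited.

So i = 1, j = 2, giving x = w[0:1] = c, y = w[1:2] = c, z = w[2:8] = cacbab.
Check: |xy| = 2 ≤ 6 and |y| = 1 ≥ 1. Reading y takes N from F back to F, so every xyⁱz is accepted.
Pumping length from the standard proof: p = 6 (the number of states). The repeated state found above gives |xy| = j ≤ 6 and |y| = j − i ≥ 1.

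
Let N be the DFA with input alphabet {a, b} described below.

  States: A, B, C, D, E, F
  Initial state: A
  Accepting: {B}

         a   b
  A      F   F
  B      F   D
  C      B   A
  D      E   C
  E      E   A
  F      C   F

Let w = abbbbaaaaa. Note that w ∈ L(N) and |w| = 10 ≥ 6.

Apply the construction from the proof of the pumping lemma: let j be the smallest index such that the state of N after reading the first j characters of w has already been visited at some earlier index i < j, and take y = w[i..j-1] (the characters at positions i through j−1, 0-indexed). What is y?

Run of N on w = a b b b b a a a a a:
  step 0: A  (start)
  step 1: F  (read a: A→F)
  step 2: F  (read b: F→F)   ← first repeat (F seen earlier)
  step 3: F  (read b: F→F)
  step 4: F  (read b: F→F)
  step 5: F  (read b: F→F)
  step 6: C  (read a: F→C)
  step 7: B  (read a: C→B)
  step 8: F  (read a: B→F)
  step 9: C  (read a: F→C)
  step 10: B  (read a: C→B)

So i = 1, j = 2, giving x = w[0:1] = a, y = w[1:2] = b, z = w[2:10] = bbbaaaaa.
Check: |xy| = 2 ≤ 6 and |y| = 1 ≥ 1. Reading y takes N from F back to F, so every xyⁱz is accepted.
With |Q| = 6, pigeonhole forces a state repeat no later than step 6; the substring read between the first and second visits to that state can be pumped.

b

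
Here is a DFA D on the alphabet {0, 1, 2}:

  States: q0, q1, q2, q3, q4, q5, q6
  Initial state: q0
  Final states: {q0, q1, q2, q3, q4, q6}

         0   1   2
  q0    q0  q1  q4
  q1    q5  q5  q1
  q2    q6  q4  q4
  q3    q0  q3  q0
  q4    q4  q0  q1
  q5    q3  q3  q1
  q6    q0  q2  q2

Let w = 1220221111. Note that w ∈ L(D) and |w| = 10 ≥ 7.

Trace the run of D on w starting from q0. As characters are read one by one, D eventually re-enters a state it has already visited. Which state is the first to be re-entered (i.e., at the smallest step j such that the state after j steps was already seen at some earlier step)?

Run of D on w = 1 2 2 0 2 2 1 1 1 1:
  step 0: q0  (start)
  step 1: q1  (read 1: q0→q1)
  step 2: q1  (read 2: q1→q1)   ← first repeat (q1 seen earlier)
  step 3: q1  (read 2: q1→q1)
  step 4: q5  (read 0: q1→q5)
  step 5: q1  (read 2: q5→q1)
  step 6: q1  (read 2: q1→q1)
  step 7: q5  (read 1: q1→q5)
  step 8: q3  (read 1: q5→q3)
  step 9: q3  (read 1: q3→q3)
  step 10: q3  (read 1: q3→q3)

The earliest repeat is at step j = 2: D is in q1, which it already visited at step i = 1.
With |Q| = 7, pigeonhole forces a state repeat no later than step 7; the substring read between the first and second visits to that state can be pumped.

q1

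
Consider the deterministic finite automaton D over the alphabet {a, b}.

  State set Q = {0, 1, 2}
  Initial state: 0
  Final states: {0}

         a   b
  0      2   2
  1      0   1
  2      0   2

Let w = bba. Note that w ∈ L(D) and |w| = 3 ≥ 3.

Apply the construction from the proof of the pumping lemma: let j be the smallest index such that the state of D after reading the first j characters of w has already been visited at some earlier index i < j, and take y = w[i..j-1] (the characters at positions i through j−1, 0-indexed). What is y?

State sequence: 0 -b-> 2 -b-> 2 -a-> 0
First repeat at step 2: 2 was already visited.

So i = 1, j = 2, giving x = w[0:1] = b, y = w[1:2] = b, z = w[2:3] = a.
Check: |xy| = 2 ≤ 3 and |y| = 1 ≥ 1. Reading y takes D from 2 back to 2, so every xyⁱz is accepted.

b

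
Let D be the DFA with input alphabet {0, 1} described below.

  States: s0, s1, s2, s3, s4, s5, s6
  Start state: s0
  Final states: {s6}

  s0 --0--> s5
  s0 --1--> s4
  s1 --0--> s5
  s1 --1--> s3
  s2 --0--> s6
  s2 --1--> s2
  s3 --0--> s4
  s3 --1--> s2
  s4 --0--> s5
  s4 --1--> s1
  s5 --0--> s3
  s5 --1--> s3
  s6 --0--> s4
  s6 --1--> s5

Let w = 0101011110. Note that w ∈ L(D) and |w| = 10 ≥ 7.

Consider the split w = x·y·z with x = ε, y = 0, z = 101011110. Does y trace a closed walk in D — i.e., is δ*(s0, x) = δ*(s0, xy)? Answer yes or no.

State sequence: s0 -0-> s5

After x (step 0): s0. After xy (step 1): s5.
They differ (s0 ≠ s5), so y is not a cycle from the state after x; this split is not the one the pumping-lemma construction produces, and pumping y need not keep the string in L(D).

no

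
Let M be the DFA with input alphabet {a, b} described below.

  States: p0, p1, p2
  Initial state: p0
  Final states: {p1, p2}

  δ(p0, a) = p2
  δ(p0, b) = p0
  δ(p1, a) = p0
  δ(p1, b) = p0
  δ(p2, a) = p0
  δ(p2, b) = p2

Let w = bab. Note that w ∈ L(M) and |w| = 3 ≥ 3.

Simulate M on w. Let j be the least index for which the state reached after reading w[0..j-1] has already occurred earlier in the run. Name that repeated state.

p0

State sequence: p0 -b-> p0 -a-> p2 -b-> p2
First repeat at step 1: p0 was already visited.

The earliest repeat is at step j = 1: M is in p0, which it already visited at step i = 0.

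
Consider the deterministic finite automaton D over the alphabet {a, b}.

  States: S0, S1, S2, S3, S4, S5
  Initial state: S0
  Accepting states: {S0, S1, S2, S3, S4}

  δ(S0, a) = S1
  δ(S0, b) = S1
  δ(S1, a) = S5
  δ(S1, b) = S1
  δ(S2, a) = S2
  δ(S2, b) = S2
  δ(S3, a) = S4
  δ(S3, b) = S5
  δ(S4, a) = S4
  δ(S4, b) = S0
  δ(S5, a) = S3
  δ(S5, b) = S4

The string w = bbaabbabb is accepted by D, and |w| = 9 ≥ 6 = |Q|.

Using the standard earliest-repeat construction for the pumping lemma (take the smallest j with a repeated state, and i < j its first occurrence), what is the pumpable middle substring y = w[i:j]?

b

State sequence: S0 -b-> S1 -b-> S1 -a-> S5 -a-> S3 -b-> S5 -b-> S4 -a-> S4 -b-> S0 -b-> S1
First repeat at step 2: S1 was already visited.

So i = 1, j = 2, giving x = w[0:1] = b, y = w[1:2] = b, z = w[2:9] = aabbabb.
Check: |xy| = 2 ≤ 6 and |y| = 1 ≥ 1. Reading y takes D from S1 back to S1, so every xyⁱz is accepted.
The DFA has 6 states, so the proof of the pumping lemma guarantees a repeated state among the first 6+1 visited; the segment between the two visits is the pumpable y.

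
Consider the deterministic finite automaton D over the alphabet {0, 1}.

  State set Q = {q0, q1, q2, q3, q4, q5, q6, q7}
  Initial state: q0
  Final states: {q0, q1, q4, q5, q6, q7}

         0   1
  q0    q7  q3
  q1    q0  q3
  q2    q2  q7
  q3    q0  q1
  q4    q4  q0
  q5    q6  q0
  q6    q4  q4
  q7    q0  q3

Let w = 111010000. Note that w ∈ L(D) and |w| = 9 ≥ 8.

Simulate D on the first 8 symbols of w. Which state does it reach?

q0

Run of D on the first 8 characters of w = 1 1 1 0 1 0 0 0:
  step 0: q0  (start)
  step 1: q3  (read 1: q0→q3)
  step 2: q1  (read 1: q3→q1)
  step 3: q3  (read 1: q1→q3)
  step 4: q0  (read 0: q3→q0)
  step 5: q3  (read 1: q0→q3)
  step 6: q0  (read 0: q3→q0)
  step 7: q7  (read 0: q0→q7)
  step 8: q0  (read 0: q7→q0)

After reading 8 characters, D is in state q0.
(This kind of state-tracing is the core of the pumping-lemma construction: with 8 states, pigeonhole forces a repeat within the first 8 steps.)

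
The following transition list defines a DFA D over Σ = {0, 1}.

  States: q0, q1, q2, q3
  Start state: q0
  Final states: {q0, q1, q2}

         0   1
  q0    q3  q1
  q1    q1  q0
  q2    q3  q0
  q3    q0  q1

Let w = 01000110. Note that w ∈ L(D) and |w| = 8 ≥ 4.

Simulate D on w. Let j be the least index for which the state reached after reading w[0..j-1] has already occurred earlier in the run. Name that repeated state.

Run of D on w = 0 1 0 0 0 1 1 0:
  step 0: q0  (start)
  step 1: q3  (read 0: q0→q3)
  step 2: q1  (read 1: q3→q1)
  step 3: q1  (read 0: q1→q1)   ← first repeat (q1 seen earlier)
  step 4: q1  (read 0: q1→q1)
  step 5: q1  (read 0: q1→q1)
  step 6: q0  (read 1: q1→q0)
  step 7: q1  (read 1: q0→q1)
  step 8: q1  (read 0: q1→q1)

The earliest repeat is at step j = 3: D is in q1, which it already visited at step i = 2.
Since D has 4 states, any run of length ≥ 4 visits 4+1 states, so by pigeonhole some state repeats within the first 4 steps — that repeat gives the pumpable loop.

q1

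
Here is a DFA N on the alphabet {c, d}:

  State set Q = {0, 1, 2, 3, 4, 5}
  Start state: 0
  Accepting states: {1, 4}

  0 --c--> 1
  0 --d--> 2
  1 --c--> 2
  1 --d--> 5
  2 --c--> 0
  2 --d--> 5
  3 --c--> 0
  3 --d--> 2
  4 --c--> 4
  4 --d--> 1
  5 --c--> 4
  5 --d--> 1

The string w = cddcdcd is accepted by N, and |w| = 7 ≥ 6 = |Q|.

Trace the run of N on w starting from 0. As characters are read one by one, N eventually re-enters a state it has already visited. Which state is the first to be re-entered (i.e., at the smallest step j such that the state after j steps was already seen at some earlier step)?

Run of N on w = c d d c d c d:
  step 0: 0  (start)
  step 1: 1  (read c: 0→1)
  step 2: 5  (read d: 1→5)
  step 3: 1  (read d: 5→1)   ← first repeat (1 seen earlier)
  step 4: 2  (read c: 1→2)
  step 5: 5  (read d: 2→5)
  step 6: 4  (read c: 5→4)
  step 7: 1  (read d: 4→1)

The earliest repeat is at step j = 3: N is in 1, which it already visited at step i = 1.
Since N has 6 states, any run of length ≥ 6 visits 6+1 states, so by pigeonhole some state repeats within the first 6 steps — that repeat gives the pumpable loop.

1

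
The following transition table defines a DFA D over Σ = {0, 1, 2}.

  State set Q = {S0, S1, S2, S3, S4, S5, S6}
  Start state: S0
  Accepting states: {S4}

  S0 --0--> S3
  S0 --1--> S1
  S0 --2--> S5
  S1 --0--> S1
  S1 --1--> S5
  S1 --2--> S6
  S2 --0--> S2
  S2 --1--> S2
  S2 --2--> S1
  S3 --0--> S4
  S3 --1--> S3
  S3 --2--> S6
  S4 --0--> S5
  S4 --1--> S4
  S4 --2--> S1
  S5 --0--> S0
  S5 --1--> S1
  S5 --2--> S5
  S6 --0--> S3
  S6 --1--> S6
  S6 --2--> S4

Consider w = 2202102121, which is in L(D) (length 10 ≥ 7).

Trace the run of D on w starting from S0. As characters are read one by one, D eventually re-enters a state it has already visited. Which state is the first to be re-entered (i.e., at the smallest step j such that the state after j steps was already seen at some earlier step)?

State sequence: S0 -2-> S5 -2-> S5 -0-> S0 -2-> S5 -1-> S1 -0-> S1 -2-> S6 -1-> S6 -2-> S4 -1-> S4
First repeat at step 2: S5 was already visited.

The earliest repeat is at step j = 2: D is in S5, which it already visited at step i = 1.
Since D has 7 states, any run of length ≥ 7 visits 7+1 states, so by pigeonhole some state repeats within the first 7 steps — that repeat gives the pumpable loop.

S5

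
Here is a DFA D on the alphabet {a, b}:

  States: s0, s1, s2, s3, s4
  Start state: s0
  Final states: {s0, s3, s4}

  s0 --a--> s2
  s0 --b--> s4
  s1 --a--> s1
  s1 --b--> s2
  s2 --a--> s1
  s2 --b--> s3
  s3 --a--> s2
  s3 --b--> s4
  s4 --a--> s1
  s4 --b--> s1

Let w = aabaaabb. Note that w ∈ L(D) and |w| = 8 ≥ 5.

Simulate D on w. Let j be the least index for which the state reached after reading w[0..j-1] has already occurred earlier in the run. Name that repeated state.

State sequence: s0 -a-> s2 -a-> s1 -b-> s2 -a-> s1 -a-> s1 -a-> s1 -b-> s2 -b-> s3
First repeat at step 3: s2 was already visited.

The earliest repeat is at step j = 3: D is in s2, which it already visited at step i = 1.
Pumping length from the standard proof: p = 5 (the number of states). The repeated state found above gives |xy| = j ≤ 5 and |y| = j − i ≥ 1.

s2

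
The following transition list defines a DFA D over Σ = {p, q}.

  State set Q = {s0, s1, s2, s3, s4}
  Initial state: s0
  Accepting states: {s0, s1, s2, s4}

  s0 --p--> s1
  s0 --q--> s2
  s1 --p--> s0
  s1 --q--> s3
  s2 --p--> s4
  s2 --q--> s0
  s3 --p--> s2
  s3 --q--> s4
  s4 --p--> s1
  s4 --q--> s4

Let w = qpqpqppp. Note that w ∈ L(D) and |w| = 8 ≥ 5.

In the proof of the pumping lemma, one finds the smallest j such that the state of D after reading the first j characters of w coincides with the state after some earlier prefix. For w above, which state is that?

Run of D on w = q p q p q p p p:
  step 0: s0  (start)
  step 1: s2  (read q: s0→s2)
  step 2: s4  (read p: s2→s4)
  step 3: s4  (read q: s4→s4)   ← first repeat (s4 seen earlier)
  step 4: s1  (read p: s4→s1)
  step 5: s3  (read q: s1→s3)
  step 6: s2  (read p: s3→s2)
  step 7: s4  (read p: s2→s4)
  step 8: s1  (read p: s4→s1)

The earliest repeat is at step j = 3: D is in s4, which it already visited at step i = 2.

s4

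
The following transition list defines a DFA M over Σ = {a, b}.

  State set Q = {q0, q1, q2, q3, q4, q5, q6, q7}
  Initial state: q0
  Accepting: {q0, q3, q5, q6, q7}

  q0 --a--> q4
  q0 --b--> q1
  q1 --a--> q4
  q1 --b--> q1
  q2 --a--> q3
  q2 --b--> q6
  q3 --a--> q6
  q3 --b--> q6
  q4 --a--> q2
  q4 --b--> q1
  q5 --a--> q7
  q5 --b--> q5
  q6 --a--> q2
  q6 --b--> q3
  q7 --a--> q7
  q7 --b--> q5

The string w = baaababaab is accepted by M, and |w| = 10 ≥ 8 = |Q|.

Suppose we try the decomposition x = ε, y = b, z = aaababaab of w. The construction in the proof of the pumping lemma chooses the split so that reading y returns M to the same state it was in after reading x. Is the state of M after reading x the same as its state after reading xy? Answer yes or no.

no

State sequence: q0 -b-> q1

After x (step 0): q0. After xy (step 1): q1.
They differ (q0 ≠ q1), so y is not a cycle from the state after x; this split is not the one the pumping-lemma construction produces, and pumping y need not keep the string in L(M).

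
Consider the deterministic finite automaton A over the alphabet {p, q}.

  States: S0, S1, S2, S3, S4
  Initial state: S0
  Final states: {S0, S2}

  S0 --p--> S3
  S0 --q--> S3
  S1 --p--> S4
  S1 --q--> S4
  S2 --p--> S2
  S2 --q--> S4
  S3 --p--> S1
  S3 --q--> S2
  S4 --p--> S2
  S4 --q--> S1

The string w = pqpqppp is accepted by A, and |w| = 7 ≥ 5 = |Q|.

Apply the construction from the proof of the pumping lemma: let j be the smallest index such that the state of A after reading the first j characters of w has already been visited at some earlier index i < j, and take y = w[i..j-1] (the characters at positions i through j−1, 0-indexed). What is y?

Run of A on w = p q p q p p p:
  step 0: S0  (start)
  step 1: S3  (read p: S0→S3)
  step 2: S2  (read q: S3→S2)
  step 3: S2  (read p: S2→S2)   ← first repeat (S2 seen earlier)
  step 4: S4  (read q: S2→S4)
  step 5: S2  (read p: S4→S2)
  step 6: S2  (read p: S2→S2)
  step 7: S2  (read p: S2→S2)

So i = 2, j = 3, giving x = w[0:2] = pq, y = w[2:3] = p, z = w[3:7] = qppp.
Check: |xy| = 3 ≤ 5 and |y| = 1 ≥ 1. Reading y takes A from S2 back to S2, so every xyⁱz is accepted.

p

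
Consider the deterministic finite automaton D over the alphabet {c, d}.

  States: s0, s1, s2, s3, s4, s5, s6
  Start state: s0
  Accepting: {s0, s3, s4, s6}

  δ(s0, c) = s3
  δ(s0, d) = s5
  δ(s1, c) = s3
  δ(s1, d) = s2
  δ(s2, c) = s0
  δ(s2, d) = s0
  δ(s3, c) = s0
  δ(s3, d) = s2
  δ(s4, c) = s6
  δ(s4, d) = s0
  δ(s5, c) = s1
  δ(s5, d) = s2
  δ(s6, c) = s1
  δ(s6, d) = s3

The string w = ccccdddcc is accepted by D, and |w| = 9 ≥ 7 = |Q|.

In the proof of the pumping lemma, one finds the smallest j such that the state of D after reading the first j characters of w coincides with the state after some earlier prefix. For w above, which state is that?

s0

Run of D on w = c c c c d d d c c:
  step 0: s0  (start)
  step 1: s3  (read c: s0→s3)
  step 2: s0  (read c: s3→s0)   ← first repeat (s0 seen earlier)
  step 3: s3  (read c: s0→s3)
  step 4: s0  (read c: s3→s0)
  step 5: s5  (read d: s0→s5)
  step 6: s2  (read d: s5→s2)
  step 7: s0  (read d: s2→s0)
  step 8: s3  (read c: s0→s3)
  step 9: s0  (read c: s3→s0)

The earliest repeat is at step j = 2: D is in s0, which it already visited at step i = 0.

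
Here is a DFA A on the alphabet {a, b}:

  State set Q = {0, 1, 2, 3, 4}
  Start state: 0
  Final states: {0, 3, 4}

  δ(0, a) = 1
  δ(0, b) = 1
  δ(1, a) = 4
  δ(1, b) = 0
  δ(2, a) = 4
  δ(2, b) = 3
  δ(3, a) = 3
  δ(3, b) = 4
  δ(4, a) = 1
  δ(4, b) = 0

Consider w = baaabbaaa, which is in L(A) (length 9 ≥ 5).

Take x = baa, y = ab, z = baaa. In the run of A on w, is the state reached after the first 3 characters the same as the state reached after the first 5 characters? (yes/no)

no

State sequence: 0 -b-> 1 -a-> 4 -a-> 1 -a-> 4 -b-> 0

After x (step 3): 1. After xy (step 5): 0.
They differ (1 ≠ 0), so y is not a cycle from the state after x; this split is not the one the pumping-lemma construction produces, and pumping y need not keep the string in L(A).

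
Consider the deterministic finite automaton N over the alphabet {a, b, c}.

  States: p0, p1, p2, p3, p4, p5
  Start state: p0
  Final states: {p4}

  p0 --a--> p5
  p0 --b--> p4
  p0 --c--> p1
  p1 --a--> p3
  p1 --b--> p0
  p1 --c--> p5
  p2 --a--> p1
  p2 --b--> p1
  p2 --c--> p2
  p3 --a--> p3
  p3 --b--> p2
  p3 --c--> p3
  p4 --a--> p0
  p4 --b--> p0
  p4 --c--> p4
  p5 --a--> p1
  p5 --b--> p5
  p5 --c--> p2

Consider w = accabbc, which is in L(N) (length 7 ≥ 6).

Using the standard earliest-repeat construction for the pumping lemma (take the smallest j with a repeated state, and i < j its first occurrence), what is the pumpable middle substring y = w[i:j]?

c

State sequence: p0 -a-> p5 -c-> p2 -c-> p2 -a-> p1 -b-> p0 -b-> p4 -c-> p4
First repeat at step 3: p2 was already visited.

So i = 2, j = 3, giving x = w[0:2] = ac, y = w[2:3] = c, z = w[3:7] = abbc.
Check: |xy| = 3 ≤ 6 and |y| = 1 ≥ 1. Reading y takes N from p2 back to p2, so every xyⁱz is accepted.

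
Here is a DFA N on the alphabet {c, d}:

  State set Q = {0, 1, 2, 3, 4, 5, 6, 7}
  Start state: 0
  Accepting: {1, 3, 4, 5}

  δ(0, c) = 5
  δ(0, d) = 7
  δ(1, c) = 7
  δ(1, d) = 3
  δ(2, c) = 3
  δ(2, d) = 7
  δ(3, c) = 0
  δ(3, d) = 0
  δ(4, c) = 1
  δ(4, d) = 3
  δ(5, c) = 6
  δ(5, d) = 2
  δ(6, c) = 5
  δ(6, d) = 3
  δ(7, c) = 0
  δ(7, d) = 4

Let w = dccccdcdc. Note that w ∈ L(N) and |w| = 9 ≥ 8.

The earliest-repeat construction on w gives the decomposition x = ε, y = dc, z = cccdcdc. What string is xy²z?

xy^2z = ε·dc·dc·cccdcdc = dcdccccdcdc.
Reading y = dc takes N from 0 back to 0, so after x·y·y the machine is still in 0, and z then leads to the accepting state 5. Hence dcdccccdcdc ∈ L(N).

dcdccccdcdc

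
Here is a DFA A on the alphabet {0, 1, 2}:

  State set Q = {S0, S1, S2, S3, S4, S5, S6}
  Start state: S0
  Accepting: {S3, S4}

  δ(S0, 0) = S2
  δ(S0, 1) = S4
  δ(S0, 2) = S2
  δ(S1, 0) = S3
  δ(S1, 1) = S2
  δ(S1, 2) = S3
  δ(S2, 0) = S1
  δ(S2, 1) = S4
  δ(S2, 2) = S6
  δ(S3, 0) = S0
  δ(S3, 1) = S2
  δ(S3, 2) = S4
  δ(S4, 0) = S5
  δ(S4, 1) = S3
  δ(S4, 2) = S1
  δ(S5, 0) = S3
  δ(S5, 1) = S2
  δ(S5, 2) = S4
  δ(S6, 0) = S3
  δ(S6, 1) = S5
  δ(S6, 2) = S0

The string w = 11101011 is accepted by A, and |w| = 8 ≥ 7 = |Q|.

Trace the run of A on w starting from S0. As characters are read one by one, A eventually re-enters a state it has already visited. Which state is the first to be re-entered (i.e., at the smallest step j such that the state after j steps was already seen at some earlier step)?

Run of A on w = 1 1 1 0 1 0 1 1:
  step 0: S0  (start)
  step 1: S4  (read 1: S0→S4)
  step 2: S3  (read 1: S4→S3)
  step 3: S2  (read 1: S3→S2)
  step 4: S1  (read 0: S2→S1)
  step 5: S2  (read 1: S1→S2)   ← first repeat (S2 seen earlier)
  step 6: S1  (read 0: S2→S1)
  step 7: S2  (read 1: S1→S2)
  step 8: S4  (read 1: S2→S4)

The earliest repeat is at step j = 5: A is in S2, which it already visited at step i = 3.
With |Q| = 7, pigeonhole forces a state repeat no later than step 7; the substring read between the first and second visits to that state can be pumped.

S2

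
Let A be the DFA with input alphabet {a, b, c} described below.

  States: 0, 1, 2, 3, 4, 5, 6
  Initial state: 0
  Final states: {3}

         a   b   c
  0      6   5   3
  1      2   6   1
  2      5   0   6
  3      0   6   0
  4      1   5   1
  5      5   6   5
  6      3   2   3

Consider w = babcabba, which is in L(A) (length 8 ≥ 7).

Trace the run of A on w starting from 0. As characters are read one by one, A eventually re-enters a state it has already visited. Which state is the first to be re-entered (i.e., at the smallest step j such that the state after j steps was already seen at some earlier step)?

State sequence: 0 -b-> 5 -a-> 5 -b-> 6 -c-> 3 -a-> 0 -b-> 5 -b-> 6 -a-> 3
First repeat at step 2: 5 was already visited.

The earliest repeat is at step j = 2: A is in 5, which it already visited at step i = 1.
The DFA has 7 states, so the proof of the pumping lemma guarantees a repeated state among the first 7+1 visited; the segment between the two visits is the pumpable y.

5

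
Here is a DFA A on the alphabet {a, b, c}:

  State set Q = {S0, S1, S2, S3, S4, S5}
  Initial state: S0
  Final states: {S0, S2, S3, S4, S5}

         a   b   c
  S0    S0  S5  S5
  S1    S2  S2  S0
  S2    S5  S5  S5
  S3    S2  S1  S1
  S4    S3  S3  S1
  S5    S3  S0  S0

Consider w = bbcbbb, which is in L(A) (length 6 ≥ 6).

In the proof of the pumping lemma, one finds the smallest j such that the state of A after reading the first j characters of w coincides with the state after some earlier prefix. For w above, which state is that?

S0

State sequence: S0 -b-> S5 -b-> S0 -c-> S5 -b-> S0 -b-> S5 -b-> S0
First repeat at step 2: S0 was already visited.

The earliest repeat is at step j = 2: A is in S0, which it already visited at step i = 0.
Pumping length from the standard proof: p = 6 (the number of states). The repeated state found above gives |xy| = j ≤ 6 and |y| = j − i ≥ 1.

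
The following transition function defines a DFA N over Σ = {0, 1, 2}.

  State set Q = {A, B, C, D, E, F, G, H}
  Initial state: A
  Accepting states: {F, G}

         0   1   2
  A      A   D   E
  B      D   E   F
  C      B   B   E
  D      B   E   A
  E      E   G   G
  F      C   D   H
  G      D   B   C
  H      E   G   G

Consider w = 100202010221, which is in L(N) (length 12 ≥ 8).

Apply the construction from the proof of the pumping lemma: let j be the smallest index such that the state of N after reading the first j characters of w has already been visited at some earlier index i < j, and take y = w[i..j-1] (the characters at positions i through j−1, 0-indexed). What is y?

Run of N on w = 1 0 0 2 0 2 0 1 0 2 2 1:
  step 0: A  (start)
  step 1: D  (read 1: A→D)
  step 2: B  (read 0: D→B)
  step 3: D  (read 0: B→D)   ← first repeat (D seen earlier)
  step 4: A  (read 2: D→A)
  step 5: A  (read 0: A→A)
  step 6: E  (read 2: A→E)
  step 7: E  (read 0: E→E)
  step 8: G  (read 1: E→G)
  step 9: D  (read 0: G→D)
  step 10: A  (read 2: D→A)
  step 11: E  (read 2: A→E)
  step 12: G  (read 1: E→G)

So i = 1, j = 3, giving x = w[0:1] = 1, y = w[1:3] = 00, z = w[3:12] = 202010221.
Check: |xy| = 3 ≤ 8 and |y| = 2 ≥ 1. Reading y takes N from D back to D, so every xyⁱz is accepted.
With |Q| = 8, pigeonhole forces a state repeat no later than step 8; the substring read between the first and second visits to that state can be pumped.

00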